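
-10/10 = -1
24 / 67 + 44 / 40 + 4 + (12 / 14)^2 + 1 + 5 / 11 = 2761723 / 361130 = 7.65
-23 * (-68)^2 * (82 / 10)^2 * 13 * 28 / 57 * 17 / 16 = -69142280116 / 1425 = -48520898.33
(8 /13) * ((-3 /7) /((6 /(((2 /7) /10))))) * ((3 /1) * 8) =-96 /3185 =-0.03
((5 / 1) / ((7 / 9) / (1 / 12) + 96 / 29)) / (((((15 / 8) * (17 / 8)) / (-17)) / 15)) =-1392 / 55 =-25.31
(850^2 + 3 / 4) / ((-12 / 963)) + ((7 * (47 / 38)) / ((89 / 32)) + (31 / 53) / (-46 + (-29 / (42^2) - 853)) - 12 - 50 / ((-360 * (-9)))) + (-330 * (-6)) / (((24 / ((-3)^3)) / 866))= -11035395532499583091369 / 184200452647920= -59909709.09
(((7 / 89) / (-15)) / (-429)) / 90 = 7 / 51544350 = 0.00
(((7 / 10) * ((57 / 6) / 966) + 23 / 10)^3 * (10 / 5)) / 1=258109832863 / 10512288000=24.55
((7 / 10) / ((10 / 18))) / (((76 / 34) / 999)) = 1069929 / 1900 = 563.12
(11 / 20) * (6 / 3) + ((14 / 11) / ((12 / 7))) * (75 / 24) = 9029 / 2640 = 3.42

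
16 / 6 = 8 / 3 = 2.67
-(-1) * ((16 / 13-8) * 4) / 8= -44 / 13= -3.38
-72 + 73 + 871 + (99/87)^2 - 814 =49867/841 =59.29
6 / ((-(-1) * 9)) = 2 / 3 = 0.67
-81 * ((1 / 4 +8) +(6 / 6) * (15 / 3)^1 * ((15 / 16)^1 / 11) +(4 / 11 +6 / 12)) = -135999 / 176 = -772.72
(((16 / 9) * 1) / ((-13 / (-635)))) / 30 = 1016 / 351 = 2.89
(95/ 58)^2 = 2.68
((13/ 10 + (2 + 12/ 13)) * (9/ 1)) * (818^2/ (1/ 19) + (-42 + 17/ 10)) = 628164928737/ 1300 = 483203791.34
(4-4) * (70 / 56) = 0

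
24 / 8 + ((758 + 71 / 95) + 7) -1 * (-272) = 98871 / 95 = 1040.75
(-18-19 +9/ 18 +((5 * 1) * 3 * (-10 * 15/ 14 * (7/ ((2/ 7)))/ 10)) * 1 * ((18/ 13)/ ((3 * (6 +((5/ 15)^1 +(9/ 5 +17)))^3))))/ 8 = -4.56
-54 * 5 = -270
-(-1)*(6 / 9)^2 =4 / 9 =0.44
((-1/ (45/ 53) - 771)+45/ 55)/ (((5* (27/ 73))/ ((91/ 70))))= -362350027/ 668250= -542.24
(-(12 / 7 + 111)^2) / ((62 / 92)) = -18851.85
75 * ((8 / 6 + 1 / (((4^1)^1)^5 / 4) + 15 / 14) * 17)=5503325 / 1792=3071.05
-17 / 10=-1.70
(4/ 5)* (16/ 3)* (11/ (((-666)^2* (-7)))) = -176/ 11643345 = -0.00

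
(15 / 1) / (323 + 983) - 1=-1291 / 1306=-0.99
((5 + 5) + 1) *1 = 11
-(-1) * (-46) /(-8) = 23 /4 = 5.75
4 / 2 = 2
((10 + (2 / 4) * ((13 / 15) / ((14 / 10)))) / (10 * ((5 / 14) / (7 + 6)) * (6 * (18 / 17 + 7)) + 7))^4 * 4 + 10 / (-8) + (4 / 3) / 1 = 27507604508730607447 / 78531052056485003361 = 0.35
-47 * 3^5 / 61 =-187.23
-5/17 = -0.29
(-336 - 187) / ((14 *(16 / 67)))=-35041 / 224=-156.43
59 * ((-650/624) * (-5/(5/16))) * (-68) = -66866.67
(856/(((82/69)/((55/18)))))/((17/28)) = 7579880/2091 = 3625.00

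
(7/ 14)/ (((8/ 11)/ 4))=11/ 4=2.75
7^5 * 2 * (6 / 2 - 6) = -100842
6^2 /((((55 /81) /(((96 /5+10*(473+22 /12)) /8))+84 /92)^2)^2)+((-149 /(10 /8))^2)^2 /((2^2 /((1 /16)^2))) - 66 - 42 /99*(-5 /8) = 11046036396464434852264297627206385137587 /56031554062868691484277243163920625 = 197139.57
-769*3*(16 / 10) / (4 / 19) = -87666 / 5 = -17533.20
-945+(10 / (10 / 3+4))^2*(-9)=-961.74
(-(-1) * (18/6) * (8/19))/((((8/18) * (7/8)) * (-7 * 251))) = -432/233681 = -0.00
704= 704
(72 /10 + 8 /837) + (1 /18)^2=362219 /50220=7.21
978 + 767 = 1745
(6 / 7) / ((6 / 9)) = 9 / 7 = 1.29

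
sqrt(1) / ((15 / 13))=13 / 15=0.87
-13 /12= -1.08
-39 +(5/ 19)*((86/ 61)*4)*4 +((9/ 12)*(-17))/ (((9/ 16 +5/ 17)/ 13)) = -61181149/ 270047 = -226.56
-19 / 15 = -1.27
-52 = -52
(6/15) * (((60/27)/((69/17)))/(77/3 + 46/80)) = 5440/651843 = 0.01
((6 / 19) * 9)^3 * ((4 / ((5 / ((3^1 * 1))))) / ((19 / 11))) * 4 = 83140992 / 651605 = 127.59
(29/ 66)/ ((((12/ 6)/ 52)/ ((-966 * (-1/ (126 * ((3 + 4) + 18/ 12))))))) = 17342/ 1683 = 10.30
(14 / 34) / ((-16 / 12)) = -21 / 68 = -0.31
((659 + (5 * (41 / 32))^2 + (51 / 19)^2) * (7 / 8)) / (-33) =-610033725 / 32530432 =-18.75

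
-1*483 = -483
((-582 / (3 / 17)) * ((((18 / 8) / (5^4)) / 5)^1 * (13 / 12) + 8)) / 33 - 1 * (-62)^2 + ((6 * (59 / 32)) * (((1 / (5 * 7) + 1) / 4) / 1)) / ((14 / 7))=-107234145083 / 23100000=-4642.17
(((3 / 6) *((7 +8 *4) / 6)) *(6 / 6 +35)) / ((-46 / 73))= -8541 / 46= -185.67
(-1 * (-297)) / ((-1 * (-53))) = 5.60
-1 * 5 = -5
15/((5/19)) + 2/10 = 286/5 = 57.20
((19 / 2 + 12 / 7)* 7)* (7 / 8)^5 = 2638699 / 65536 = 40.26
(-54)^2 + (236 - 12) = 3140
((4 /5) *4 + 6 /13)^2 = 56644 /4225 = 13.41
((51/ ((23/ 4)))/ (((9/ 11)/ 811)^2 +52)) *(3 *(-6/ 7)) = -292233332952/ 666279278693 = -0.44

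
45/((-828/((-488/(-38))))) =-305/437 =-0.70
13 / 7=1.86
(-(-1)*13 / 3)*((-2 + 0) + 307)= 3965 / 3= 1321.67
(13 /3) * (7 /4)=91 /12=7.58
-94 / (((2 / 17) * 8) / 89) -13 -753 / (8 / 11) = -39749 / 4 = -9937.25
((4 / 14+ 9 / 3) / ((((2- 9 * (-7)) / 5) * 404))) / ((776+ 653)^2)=23 / 75073595324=0.00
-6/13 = -0.46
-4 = -4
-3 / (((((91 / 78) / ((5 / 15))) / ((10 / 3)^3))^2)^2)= -16000000000000 / 425329947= -37617.85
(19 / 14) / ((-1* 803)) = -19 / 11242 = -0.00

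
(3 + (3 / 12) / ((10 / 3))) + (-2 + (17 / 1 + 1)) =763 / 40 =19.08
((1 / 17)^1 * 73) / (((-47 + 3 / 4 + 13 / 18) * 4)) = -657 / 27863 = -0.02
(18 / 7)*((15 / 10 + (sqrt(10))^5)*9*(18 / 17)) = 4374 / 119 + 291600*sqrt(10) / 119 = 7785.67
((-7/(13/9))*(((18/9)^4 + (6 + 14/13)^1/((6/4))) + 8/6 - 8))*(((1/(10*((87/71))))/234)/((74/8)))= -272356/106082145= -0.00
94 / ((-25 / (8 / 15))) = -752 / 375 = -2.01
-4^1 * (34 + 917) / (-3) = 1268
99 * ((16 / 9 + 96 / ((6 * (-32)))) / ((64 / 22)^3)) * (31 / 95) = 10439033 / 6225920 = 1.68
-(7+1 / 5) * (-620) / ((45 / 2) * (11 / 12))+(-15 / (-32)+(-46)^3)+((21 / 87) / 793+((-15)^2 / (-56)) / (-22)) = -27516025375763 / 283323040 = -97118.91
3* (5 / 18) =5 / 6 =0.83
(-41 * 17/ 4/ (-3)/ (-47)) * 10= -3485/ 282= -12.36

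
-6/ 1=-6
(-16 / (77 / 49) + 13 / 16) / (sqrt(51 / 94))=-97 * sqrt(4794) / 528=-12.72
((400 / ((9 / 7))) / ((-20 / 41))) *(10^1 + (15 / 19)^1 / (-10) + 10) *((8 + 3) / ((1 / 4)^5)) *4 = -97888215040 / 171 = -572445701.99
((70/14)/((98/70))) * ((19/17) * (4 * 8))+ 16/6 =46552/357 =130.40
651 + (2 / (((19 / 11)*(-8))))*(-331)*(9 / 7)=712.60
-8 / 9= -0.89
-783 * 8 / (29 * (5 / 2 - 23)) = 432 / 41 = 10.54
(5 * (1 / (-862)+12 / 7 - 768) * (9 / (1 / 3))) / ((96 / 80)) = -86207.27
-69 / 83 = -0.83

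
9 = 9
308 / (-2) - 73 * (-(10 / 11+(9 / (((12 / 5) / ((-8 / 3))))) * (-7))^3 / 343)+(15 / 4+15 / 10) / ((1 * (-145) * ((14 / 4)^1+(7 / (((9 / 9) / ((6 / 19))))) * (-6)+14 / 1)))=230595146730679 / 3045075110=75727.24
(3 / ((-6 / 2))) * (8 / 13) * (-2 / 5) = 16 / 65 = 0.25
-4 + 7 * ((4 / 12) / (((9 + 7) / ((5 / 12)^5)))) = -47753869 / 11943936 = -4.00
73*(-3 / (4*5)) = -219 / 20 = -10.95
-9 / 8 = -1.12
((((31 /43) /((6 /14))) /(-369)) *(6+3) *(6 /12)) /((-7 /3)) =31 /3526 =0.01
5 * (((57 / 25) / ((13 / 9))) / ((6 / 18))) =1539 / 65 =23.68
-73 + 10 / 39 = -2837 / 39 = -72.74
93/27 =31/9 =3.44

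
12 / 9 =4 / 3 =1.33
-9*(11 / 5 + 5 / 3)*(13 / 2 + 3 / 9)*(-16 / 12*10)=9512 / 3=3170.67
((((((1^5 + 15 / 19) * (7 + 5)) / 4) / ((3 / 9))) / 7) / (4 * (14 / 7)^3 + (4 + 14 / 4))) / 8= 153 / 21014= 0.01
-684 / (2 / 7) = -2394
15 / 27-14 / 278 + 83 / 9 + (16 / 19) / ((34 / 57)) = 236897 / 21267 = 11.14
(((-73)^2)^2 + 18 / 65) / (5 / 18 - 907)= -33225942294 / 1060865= -31319.67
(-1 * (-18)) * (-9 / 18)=-9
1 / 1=1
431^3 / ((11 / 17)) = 123733713.36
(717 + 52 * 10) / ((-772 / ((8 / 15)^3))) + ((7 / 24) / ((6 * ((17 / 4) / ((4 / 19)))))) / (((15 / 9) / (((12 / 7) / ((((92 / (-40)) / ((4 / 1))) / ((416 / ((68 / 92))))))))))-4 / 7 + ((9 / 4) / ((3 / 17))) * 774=493991131591211 / 50073801750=9865.26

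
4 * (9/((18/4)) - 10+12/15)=-144/5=-28.80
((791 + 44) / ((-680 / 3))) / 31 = -501 / 4216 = -0.12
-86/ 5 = -17.20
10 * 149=1490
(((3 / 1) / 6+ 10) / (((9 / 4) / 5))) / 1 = 70 / 3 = 23.33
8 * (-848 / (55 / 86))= -583424 / 55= -10607.71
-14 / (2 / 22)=-154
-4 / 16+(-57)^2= 12995 / 4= 3248.75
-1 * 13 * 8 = -104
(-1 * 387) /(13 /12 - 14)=4644 /155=29.96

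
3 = 3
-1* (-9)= 9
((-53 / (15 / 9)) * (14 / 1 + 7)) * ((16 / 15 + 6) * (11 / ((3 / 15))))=-1297758 / 5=-259551.60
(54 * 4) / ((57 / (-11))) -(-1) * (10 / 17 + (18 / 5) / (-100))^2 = -14200840229 / 343187500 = -41.38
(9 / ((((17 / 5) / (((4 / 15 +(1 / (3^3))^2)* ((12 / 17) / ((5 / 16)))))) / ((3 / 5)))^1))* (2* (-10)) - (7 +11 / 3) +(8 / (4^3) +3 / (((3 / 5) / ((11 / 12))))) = -2620801 / 104040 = -25.19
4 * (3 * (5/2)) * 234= 7020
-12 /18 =-2 /3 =-0.67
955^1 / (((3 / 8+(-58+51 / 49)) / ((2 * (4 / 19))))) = -2994880 / 421439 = -7.11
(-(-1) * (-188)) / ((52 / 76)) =-3572 / 13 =-274.77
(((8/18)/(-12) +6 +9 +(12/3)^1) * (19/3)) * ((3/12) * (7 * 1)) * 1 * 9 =17024/9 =1891.56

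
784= 784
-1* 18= -18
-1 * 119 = -119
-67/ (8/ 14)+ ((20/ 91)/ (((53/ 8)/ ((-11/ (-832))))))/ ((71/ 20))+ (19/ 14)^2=-3596276435/ 31161403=-115.41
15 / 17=0.88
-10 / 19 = -0.53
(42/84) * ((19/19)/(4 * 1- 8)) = -1/8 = -0.12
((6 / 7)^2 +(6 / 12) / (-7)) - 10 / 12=-25 / 147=-0.17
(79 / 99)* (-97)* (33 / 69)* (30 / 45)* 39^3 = -33671222 / 23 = -1463966.17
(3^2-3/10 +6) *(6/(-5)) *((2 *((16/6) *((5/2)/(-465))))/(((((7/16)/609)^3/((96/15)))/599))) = 20266584955158528/3875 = 5230086440040.91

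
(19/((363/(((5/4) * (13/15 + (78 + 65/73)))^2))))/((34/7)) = 253605316237/2367738648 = 107.11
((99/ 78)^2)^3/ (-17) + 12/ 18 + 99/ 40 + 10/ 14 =1990624534991/ 551414660160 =3.61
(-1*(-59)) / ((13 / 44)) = 2596 / 13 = 199.69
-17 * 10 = -170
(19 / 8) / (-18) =-19 / 144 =-0.13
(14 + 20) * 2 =68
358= 358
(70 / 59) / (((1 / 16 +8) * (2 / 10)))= 5600 / 7611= 0.74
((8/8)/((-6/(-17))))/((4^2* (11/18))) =51/176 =0.29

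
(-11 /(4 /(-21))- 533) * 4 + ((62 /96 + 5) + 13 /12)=-90925 /48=-1894.27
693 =693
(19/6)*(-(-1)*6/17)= 19/17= 1.12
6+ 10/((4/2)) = 11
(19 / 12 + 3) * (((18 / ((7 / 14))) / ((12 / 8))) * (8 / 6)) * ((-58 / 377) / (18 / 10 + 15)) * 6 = -2200 / 273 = -8.06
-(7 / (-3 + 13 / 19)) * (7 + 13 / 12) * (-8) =-12901 / 66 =-195.47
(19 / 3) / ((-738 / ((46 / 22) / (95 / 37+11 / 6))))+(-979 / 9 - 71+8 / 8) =-708985012 / 3965643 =-178.78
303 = 303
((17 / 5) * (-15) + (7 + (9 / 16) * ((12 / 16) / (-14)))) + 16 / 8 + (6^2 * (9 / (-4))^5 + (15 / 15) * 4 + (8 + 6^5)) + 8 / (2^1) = 5674.03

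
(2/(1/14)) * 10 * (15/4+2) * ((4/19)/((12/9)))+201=8649/19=455.21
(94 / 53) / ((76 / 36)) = 846 / 1007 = 0.84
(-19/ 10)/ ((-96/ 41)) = 779/ 960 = 0.81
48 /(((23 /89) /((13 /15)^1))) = 18512 /115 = 160.97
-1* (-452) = 452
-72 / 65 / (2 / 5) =-36 / 13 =-2.77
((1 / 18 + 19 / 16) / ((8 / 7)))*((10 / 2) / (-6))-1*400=-2771065 / 6912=-400.91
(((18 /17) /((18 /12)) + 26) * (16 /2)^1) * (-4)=-14528 /17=-854.59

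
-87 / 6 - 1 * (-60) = 91 / 2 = 45.50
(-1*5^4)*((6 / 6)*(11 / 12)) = -6875 / 12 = -572.92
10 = 10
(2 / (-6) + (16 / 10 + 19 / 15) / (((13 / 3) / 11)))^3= 2482309864 / 7414875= 334.77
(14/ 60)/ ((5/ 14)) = 49/ 75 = 0.65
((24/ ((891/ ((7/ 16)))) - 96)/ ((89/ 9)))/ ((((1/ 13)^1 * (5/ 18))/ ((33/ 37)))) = -180297/ 445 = -405.16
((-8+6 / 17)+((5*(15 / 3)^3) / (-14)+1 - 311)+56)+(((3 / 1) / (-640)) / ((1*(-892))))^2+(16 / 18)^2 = -959693507215273249 / 3141388409241600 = -305.50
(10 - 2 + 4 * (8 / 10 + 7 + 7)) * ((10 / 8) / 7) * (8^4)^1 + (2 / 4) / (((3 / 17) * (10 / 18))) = 491571 / 10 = 49157.10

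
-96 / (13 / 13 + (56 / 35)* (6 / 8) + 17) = -5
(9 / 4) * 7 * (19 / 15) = 399 / 20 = 19.95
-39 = -39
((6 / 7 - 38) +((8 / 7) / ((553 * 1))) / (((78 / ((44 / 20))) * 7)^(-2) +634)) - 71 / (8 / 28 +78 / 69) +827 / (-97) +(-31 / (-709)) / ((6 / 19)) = -3919681101743276210729 / 40972504427757741972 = -95.67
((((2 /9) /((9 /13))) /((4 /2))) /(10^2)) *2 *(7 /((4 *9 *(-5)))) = -0.00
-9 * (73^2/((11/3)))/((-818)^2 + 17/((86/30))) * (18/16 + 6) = -352657233/2531987656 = -0.14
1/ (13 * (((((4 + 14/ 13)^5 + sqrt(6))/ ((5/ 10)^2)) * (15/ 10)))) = 993551963976/ 261389342293307447 - 10604499373 * sqrt(6)/ 9410016322559068092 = 0.00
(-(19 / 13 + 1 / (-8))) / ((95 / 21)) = -2919 / 9880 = -0.30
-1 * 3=-3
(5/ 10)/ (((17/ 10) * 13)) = 0.02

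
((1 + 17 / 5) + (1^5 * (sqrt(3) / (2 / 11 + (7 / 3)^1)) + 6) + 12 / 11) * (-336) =-212352 / 55 -11088 * sqrt(3) / 83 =-4092.33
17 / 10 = 1.70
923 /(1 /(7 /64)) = 6461 /64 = 100.95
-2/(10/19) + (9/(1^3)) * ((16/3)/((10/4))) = 77/5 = 15.40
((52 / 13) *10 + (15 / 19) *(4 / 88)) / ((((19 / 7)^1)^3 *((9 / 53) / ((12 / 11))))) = 608451130 / 47306523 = 12.86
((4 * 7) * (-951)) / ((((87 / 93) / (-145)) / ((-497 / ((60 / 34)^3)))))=-167966297429 / 450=-373258438.73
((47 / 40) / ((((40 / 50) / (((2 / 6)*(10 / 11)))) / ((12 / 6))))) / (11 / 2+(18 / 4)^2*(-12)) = -47 / 12540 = -0.00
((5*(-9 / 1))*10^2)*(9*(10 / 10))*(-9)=364500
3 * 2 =6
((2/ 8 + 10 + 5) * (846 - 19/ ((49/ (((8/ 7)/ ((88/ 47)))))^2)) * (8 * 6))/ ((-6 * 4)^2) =734636149343/ 683305392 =1075.12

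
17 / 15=1.13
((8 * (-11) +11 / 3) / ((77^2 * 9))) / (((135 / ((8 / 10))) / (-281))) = 25852 / 9823275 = 0.00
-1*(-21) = 21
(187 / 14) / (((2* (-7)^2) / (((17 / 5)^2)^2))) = 15618427 / 857500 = 18.21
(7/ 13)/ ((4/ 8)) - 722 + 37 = -683.92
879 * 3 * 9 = 23733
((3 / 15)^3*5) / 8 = 1 / 200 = 0.00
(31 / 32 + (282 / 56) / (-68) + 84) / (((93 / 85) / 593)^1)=958522235 / 20832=46012.01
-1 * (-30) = 30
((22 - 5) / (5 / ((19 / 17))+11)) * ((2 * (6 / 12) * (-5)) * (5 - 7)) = 1615 / 147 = 10.99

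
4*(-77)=-308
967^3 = 904231063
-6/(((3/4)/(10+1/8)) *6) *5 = -135/2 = -67.50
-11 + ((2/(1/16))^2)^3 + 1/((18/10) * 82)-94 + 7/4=1584842779837/1476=1073741720.76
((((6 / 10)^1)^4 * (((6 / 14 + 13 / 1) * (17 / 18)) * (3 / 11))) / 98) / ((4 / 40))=21573 / 471625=0.05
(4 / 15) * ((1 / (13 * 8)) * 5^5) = 625 / 78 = 8.01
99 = 99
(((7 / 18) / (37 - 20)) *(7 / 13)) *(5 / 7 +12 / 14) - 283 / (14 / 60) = -33772681 / 27846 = -1212.84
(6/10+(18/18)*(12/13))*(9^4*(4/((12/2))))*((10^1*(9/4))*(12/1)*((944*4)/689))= 88295733504/8957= 9857735.12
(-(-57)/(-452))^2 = 0.02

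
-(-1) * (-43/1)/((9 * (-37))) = 43/333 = 0.13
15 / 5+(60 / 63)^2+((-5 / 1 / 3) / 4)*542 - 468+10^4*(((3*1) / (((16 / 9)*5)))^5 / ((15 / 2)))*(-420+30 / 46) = -5215358738041 / 1661829120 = -3138.32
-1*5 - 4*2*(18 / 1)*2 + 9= -284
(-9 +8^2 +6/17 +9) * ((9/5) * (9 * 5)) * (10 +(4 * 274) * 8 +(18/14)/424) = 45756115.34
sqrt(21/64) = sqrt(21)/8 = 0.57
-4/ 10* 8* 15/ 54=-8/ 9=-0.89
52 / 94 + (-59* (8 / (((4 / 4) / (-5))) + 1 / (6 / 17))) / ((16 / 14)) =4329901 / 2256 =1919.28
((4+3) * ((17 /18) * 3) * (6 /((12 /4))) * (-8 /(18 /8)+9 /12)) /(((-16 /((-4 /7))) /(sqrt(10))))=-12.57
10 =10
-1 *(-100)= 100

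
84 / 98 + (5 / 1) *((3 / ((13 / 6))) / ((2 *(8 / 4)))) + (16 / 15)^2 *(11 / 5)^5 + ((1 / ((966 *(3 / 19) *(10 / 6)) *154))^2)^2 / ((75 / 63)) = 1450216337527165394787526097 / 23686750032025740660000000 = 61.22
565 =565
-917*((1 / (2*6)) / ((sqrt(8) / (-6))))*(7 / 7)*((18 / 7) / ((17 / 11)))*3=38907*sqrt(2) / 68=809.16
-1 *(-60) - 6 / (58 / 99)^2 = 42.52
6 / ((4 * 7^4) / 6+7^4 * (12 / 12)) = 18 / 12005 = 0.00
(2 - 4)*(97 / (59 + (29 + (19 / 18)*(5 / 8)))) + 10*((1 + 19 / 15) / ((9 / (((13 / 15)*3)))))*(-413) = -4664900924 / 1723545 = -2706.57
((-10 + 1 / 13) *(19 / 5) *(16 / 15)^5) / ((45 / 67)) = -57398001664 / 740390625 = -77.52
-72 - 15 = -87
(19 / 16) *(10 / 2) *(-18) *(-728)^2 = -56642040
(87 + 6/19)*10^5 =8731578.95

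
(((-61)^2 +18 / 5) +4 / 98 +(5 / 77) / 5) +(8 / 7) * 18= 10093382 / 2695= 3745.23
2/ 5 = 0.40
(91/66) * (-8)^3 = -23296/33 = -705.94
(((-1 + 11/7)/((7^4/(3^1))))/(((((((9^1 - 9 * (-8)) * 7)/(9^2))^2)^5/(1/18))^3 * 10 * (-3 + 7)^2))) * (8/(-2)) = -1/7364235377644523355912030648331920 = -0.00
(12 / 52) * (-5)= -15 / 13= -1.15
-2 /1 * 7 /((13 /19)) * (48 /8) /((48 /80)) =-204.62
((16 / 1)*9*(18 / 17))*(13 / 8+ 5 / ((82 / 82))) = 17172 / 17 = 1010.12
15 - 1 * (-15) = 30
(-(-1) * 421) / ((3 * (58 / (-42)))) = -2947 / 29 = -101.62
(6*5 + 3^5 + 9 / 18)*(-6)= -1641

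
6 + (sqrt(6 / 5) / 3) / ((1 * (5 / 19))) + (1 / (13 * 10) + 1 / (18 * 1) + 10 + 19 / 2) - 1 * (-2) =19 * sqrt(30) / 75 + 32249 / 1170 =28.95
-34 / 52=-17 / 26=-0.65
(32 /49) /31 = 32 /1519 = 0.02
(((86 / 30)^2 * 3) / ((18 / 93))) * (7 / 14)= 57319 / 900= 63.69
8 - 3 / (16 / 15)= 5.19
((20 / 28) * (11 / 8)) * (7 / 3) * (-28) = -385 / 6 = -64.17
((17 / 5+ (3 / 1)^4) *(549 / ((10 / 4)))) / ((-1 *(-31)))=463356 / 775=597.88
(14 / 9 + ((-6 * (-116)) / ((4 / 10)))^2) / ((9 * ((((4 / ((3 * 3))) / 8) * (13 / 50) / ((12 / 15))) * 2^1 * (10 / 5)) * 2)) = 2328924.27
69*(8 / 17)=552 / 17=32.47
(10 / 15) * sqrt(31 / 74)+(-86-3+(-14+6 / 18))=-308 / 3+sqrt(2294) / 111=-102.24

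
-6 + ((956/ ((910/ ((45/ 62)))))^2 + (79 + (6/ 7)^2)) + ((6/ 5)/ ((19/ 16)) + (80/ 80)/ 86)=4898281532451/ 65017194970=75.34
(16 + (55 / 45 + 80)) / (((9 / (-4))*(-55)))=700 / 891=0.79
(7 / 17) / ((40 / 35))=49 / 136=0.36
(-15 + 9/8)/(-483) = 37/1288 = 0.03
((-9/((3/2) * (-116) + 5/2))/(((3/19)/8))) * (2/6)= 304/343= 0.89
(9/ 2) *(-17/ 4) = -153/ 8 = -19.12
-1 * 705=-705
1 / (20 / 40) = 2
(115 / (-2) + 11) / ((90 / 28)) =-217 / 15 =-14.47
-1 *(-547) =547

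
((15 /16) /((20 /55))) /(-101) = -165 /6464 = -0.03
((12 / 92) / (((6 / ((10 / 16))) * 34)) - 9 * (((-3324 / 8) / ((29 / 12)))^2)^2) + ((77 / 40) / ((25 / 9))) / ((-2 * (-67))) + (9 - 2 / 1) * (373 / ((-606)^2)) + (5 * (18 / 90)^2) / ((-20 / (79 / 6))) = -53511658890294411695494817651 / 6804383770143252000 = -7864291712.22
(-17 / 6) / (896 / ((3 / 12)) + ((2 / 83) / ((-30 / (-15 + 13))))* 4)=-7055 / 8924176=-0.00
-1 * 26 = -26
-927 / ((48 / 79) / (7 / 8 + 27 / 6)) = -1049673 / 128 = -8200.57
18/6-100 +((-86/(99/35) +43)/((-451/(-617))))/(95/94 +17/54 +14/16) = -9882024491/110823779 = -89.17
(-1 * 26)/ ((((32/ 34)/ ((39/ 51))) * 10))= -169/ 80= -2.11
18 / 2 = 9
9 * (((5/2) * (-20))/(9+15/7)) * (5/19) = -10.63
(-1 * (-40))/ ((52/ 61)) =46.92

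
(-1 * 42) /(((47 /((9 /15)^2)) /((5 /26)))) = -189 /3055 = -0.06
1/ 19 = 0.05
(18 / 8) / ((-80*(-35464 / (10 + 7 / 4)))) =0.00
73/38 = 1.92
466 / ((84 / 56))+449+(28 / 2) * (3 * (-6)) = 1523 / 3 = 507.67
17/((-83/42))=-714/83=-8.60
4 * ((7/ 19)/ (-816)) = -7/ 3876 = -0.00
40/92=10/23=0.43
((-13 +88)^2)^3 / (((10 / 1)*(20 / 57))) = 405791015625 / 8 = 50723876953.12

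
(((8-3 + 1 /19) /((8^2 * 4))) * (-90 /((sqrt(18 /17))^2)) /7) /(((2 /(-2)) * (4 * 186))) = 85 /263872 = 0.00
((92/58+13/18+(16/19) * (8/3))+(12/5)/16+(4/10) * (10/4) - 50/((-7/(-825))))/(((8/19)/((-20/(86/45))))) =146323.14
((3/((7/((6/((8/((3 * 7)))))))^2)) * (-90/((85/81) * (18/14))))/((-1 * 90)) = 11.26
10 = 10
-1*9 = -9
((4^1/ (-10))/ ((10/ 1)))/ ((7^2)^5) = -1/ 7061881225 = -0.00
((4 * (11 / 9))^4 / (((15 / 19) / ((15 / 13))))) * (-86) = -6124388864 / 85293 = -71804.12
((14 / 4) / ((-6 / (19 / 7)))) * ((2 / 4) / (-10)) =19 / 240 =0.08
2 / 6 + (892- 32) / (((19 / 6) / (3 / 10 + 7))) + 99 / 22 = 226559 / 114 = 1987.36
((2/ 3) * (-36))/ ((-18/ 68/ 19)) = 5168/ 3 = 1722.67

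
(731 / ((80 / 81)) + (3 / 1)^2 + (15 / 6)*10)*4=61931 / 20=3096.55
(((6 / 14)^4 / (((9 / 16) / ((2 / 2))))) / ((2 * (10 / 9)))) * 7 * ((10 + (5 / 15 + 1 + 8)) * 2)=12528 / 1715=7.30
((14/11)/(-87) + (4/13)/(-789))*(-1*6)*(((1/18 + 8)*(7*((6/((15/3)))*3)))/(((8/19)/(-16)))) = -26143544/37609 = -695.14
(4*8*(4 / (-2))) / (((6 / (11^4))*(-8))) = 58564 / 3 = 19521.33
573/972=191/324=0.59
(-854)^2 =729316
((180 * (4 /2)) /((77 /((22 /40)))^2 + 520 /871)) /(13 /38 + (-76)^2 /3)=68742 /7207290937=0.00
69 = 69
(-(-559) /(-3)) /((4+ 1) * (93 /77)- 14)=23.41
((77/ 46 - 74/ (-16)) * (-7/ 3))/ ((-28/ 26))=15067/ 1104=13.65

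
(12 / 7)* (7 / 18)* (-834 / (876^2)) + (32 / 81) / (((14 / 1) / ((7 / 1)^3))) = 9.68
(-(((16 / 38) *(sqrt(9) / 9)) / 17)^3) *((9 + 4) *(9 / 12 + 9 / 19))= -51584 / 5762403657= -0.00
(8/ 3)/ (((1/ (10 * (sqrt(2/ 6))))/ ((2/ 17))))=160 * sqrt(3)/ 153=1.81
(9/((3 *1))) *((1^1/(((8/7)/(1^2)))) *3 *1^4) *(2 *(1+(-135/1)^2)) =574119/2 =287059.50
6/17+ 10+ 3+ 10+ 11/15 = 6142/255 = 24.09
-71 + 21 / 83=-5872 / 83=-70.75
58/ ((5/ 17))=986/ 5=197.20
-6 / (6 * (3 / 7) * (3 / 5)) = -35 / 9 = -3.89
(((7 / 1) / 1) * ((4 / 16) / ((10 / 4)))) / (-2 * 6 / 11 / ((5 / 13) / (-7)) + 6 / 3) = 77 / 2404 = 0.03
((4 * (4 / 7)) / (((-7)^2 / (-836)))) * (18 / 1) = -240768 / 343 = -701.95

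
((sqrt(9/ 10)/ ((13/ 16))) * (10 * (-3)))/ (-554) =72 * sqrt(10)/ 3601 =0.06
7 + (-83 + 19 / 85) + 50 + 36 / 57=-40609 / 1615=-25.14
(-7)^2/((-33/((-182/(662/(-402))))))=-597506/3641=-164.10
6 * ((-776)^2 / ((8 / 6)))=2709792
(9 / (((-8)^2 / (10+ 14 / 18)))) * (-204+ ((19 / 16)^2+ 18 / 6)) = -4956215 / 16384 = -302.50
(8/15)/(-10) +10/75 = 2/25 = 0.08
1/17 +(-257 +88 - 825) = -16897/17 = -993.94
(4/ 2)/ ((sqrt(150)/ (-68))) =-68*sqrt(6)/ 15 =-11.10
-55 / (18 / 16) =-48.89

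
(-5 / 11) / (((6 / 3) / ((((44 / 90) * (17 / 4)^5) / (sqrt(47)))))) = -1419857 * sqrt(47) / 433152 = -22.47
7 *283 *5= 9905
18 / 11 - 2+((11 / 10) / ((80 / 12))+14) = 30363 / 2200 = 13.80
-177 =-177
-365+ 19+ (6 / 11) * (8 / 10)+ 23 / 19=-359849 / 1045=-344.35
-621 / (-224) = 621 / 224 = 2.77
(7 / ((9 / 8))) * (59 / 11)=3304 / 99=33.37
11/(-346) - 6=-6.03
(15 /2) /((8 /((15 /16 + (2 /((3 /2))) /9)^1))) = 2345 /2304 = 1.02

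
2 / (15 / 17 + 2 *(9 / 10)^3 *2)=8500 / 16143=0.53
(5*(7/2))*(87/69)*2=1015/23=44.13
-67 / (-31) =67 / 31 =2.16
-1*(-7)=7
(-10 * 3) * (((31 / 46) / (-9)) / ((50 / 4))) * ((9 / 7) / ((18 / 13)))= 403 / 2415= 0.17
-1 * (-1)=1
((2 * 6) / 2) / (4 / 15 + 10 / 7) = 315 / 89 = 3.54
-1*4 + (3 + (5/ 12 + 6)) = 65/ 12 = 5.42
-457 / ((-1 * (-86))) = -5.31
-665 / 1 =-665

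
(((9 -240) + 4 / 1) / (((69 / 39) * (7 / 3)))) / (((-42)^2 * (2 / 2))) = -0.03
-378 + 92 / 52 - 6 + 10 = -4839 / 13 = -372.23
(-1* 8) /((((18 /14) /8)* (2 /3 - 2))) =112 /3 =37.33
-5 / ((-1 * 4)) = 1.25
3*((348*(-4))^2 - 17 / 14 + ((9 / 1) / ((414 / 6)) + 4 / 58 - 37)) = 54280654347 / 9338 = 5812877.96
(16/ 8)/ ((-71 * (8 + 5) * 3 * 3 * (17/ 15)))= -10/ 47073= -0.00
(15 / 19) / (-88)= -15 / 1672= -0.01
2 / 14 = 0.14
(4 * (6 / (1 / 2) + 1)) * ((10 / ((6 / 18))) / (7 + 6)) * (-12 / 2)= -720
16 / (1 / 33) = 528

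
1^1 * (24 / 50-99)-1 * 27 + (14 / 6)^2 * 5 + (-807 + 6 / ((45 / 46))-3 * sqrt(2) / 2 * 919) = -2757 * sqrt(2) / 2-202312 / 225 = -2848.66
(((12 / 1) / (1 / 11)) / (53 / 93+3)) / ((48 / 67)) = 68541 / 1328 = 51.61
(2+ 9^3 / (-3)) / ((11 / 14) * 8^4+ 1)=-1687 / 22535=-0.07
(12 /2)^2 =36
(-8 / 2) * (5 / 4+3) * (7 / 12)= -119 / 12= -9.92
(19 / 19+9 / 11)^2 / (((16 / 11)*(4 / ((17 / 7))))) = 425 / 308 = 1.38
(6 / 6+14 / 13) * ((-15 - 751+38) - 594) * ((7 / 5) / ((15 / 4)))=-333144 / 325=-1025.06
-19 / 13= -1.46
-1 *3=-3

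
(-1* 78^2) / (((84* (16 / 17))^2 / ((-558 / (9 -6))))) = 4542213 / 25088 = 181.05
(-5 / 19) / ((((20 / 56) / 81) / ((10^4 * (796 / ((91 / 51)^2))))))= -3354041520000 / 22477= -149221049.07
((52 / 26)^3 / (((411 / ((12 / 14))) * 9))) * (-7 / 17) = -16 / 20961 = -0.00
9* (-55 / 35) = -99 / 7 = -14.14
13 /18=0.72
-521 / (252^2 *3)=-521 / 190512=-0.00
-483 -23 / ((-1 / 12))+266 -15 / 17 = 988 / 17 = 58.12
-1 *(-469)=469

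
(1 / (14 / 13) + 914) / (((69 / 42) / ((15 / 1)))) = 192135 / 23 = 8353.70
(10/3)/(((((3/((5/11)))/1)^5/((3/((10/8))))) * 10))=2500/39135393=0.00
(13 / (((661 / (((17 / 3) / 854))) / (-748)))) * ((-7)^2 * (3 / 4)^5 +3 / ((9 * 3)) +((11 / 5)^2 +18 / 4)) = -200709162797 / 97544563200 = -2.06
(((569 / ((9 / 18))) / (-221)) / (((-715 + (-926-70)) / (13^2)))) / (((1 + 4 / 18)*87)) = 44382 / 9278753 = 0.00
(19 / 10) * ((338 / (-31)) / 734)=-3211 / 113770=-0.03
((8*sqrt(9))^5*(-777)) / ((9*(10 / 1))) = -343719936 / 5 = -68743987.20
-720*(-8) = 5760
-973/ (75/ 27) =-8757/ 25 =-350.28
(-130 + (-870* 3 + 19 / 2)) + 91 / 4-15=-10891 / 4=-2722.75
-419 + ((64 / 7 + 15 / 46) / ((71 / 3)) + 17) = -9181377 / 22862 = -401.60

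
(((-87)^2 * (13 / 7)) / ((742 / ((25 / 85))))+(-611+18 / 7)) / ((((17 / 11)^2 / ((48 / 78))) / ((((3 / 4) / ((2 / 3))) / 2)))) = -57968603649 / 663471172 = -87.37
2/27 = 0.07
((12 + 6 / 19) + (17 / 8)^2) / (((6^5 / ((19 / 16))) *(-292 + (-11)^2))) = -20467 / 1361608704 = -0.00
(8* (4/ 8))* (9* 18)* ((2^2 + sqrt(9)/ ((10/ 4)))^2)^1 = 438048/ 25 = 17521.92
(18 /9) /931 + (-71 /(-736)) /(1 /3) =199775 /685216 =0.29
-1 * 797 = -797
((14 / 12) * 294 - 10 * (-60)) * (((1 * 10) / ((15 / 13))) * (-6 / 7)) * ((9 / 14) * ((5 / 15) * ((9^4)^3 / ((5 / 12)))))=-249285865515881688 / 245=-1017493328636251.79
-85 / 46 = -1.85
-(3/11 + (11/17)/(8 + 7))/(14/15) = -443/1309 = -0.34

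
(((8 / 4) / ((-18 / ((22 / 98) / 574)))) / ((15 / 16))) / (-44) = 2 / 1898505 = 0.00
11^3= 1331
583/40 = 14.58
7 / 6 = 1.17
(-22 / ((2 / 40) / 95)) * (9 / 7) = -376200 / 7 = -53742.86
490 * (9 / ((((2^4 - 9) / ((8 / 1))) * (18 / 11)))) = 3080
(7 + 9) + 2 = 18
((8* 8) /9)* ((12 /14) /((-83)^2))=128 /144669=0.00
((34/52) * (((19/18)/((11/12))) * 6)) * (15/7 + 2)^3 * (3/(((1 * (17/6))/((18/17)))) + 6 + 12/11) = 24194570892/9172163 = 2637.83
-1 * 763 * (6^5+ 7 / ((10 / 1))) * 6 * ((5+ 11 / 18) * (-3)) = 599295832.10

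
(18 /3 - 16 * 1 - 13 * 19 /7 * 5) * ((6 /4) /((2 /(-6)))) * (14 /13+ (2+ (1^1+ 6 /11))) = 7763445 /2002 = 3877.84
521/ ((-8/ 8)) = -521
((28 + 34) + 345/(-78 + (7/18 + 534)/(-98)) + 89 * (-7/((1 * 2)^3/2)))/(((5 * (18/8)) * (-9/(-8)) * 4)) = -7685126/3974697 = -1.93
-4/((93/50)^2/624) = -721.47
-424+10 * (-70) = -1124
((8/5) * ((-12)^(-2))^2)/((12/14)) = 7/77760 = 0.00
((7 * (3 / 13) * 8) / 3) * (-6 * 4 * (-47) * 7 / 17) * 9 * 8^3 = 2037547008 / 221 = 9219669.72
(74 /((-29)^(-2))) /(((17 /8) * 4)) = 124468 /17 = 7321.65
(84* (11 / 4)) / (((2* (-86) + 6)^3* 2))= -0.00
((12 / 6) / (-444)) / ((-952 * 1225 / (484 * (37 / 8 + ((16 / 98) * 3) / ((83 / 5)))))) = 18324119 / 2105863317600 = 0.00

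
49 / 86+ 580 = 49929 / 86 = 580.57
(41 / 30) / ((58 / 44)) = 451 / 435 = 1.04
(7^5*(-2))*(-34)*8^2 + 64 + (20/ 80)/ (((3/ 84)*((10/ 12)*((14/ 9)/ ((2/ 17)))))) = 6217250934/ 85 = 73144128.64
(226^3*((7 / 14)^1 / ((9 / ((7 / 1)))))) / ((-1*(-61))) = 40401116 / 549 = 73590.38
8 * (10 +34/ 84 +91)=17036/ 21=811.24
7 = 7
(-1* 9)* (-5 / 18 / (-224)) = -5 / 448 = -0.01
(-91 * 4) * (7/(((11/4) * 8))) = -1274/11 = -115.82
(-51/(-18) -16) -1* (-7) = -37/6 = -6.17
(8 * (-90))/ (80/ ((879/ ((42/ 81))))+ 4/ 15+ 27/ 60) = -341755200/ 362573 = -942.58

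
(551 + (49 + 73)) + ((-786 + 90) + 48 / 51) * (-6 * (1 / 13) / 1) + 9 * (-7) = 205706 / 221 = 930.80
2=2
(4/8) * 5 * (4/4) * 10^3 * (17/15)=8500/3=2833.33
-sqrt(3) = -1.73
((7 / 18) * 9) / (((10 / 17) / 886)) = 52717 / 10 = 5271.70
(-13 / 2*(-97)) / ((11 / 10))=573.18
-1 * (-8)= 8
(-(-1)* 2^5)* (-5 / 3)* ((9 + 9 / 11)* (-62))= 357120 / 11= 32465.45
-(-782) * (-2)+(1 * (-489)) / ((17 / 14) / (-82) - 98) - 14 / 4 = -117210197 / 75014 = -1562.51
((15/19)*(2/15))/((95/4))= 8/1805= 0.00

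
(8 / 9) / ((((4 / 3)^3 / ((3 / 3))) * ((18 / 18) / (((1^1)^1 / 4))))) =3 / 32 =0.09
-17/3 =-5.67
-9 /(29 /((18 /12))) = -0.47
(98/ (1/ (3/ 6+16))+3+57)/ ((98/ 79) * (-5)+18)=132483/ 932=142.15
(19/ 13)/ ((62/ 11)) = 209/ 806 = 0.26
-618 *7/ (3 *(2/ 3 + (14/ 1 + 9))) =-4326/ 71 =-60.93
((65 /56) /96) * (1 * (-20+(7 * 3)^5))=265465265 /5376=49379.70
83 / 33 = 2.52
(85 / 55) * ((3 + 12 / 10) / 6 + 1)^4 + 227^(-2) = 73163921353 / 5668190000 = 12.91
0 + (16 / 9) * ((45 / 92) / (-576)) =-5 / 3312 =-0.00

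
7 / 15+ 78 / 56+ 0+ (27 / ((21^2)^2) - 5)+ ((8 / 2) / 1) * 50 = 9453201 / 48020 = 196.86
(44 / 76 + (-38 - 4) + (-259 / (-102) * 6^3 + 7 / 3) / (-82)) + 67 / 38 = -1842433 / 39729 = -46.38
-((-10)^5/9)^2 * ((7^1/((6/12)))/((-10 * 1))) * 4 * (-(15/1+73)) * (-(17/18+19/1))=884576000000000/729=1213410150891.63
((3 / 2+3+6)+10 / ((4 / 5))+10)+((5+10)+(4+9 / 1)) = 61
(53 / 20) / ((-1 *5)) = -53 / 100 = -0.53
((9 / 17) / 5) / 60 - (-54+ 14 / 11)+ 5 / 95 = 18753327 / 355300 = 52.78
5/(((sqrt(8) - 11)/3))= -165/113 - 30 * sqrt(2)/113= -1.84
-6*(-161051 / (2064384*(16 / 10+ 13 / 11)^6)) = 4457994853296875 / 4413547641987219456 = 0.00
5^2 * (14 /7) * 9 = 450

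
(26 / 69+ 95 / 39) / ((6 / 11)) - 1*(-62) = 120479 / 1794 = 67.16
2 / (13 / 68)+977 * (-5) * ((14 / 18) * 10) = -4444126 / 117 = -37983.98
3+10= 13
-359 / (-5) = 359 / 5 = 71.80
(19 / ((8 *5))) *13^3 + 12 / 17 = 710111 / 680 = 1044.28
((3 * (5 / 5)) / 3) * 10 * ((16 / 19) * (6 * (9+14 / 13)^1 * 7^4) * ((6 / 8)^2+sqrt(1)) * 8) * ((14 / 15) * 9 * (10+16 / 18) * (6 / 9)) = 690458451200 / 741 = 931792781.65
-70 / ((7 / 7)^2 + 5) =-35 / 3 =-11.67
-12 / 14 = -6 / 7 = -0.86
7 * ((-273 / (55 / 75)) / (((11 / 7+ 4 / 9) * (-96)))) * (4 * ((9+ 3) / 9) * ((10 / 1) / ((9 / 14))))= 1560650 / 1397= 1117.14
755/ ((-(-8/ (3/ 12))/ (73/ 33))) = 52.19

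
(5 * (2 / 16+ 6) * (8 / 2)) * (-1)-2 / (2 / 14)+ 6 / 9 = -815 / 6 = -135.83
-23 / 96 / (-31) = 23 / 2976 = 0.01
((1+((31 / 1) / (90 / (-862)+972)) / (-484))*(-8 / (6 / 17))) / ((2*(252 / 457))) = -1574993420243 / 76636214424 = -20.55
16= 16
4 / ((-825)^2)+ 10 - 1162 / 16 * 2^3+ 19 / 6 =-567.83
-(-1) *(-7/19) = -7/19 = -0.37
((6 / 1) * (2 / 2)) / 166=3 / 83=0.04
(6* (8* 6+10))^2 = 121104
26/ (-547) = -26/ 547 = -0.05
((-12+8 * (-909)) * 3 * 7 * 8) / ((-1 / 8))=9789696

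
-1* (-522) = 522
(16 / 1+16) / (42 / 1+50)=0.35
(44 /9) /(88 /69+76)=253 /3999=0.06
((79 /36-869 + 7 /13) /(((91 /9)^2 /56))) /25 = -7297434 /384475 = -18.98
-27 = -27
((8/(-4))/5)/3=-2/15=-0.13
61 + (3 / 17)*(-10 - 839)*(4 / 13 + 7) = -228484 / 221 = -1033.86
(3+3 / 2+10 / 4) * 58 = 406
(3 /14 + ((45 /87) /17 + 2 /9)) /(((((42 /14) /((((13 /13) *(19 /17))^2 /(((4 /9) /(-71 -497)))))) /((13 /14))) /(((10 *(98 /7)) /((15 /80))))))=-1546328482400 /8976051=-172272.69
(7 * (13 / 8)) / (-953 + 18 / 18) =-13 / 1088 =-0.01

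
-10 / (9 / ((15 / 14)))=-25 / 21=-1.19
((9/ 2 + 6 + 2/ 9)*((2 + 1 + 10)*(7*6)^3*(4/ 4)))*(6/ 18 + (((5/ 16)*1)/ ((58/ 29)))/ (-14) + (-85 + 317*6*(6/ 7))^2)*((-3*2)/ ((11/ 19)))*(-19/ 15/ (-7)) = -20348050646943331/ 440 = -46245569652143.93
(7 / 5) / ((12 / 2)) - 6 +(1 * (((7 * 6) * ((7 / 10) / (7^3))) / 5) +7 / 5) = -4567 / 1050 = -4.35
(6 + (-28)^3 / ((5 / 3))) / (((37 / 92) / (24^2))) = -3488251392 / 185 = -18855412.93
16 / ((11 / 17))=272 / 11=24.73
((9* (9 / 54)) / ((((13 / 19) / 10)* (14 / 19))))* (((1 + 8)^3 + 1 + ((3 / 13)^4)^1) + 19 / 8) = 906143647005 / 41584816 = 21790.25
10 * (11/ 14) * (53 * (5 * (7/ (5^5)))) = 583/ 125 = 4.66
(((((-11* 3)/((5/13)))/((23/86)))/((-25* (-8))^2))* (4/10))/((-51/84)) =129129/24437500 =0.01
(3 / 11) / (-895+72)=-3 / 9053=-0.00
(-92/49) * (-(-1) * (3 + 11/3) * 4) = -50.07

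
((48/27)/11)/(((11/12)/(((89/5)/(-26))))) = -2848/23595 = -0.12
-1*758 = -758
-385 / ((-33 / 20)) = 700 / 3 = 233.33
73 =73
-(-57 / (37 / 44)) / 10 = 1254 / 185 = 6.78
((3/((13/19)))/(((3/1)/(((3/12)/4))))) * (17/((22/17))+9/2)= 1843/1144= 1.61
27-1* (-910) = 937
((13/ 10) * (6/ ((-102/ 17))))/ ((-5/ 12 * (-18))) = -13/ 75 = -0.17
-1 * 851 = -851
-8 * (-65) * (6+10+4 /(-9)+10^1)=119600 /9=13288.89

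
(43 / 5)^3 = 79507 / 125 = 636.06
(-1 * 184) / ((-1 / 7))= 1288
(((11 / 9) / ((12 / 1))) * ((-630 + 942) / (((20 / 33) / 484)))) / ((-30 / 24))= -1522664 / 75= -20302.19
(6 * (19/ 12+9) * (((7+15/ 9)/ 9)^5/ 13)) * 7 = 406251664/ 14348907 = 28.31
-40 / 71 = -0.56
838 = 838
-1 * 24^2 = -576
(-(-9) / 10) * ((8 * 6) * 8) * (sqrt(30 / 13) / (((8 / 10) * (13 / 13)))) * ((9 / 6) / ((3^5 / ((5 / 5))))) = 8 * sqrt(390) / 39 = 4.05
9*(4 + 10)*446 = 56196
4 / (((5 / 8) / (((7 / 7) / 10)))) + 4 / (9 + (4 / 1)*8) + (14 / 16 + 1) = 21423 / 8200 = 2.61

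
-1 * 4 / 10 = -2 / 5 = -0.40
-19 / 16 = -1.19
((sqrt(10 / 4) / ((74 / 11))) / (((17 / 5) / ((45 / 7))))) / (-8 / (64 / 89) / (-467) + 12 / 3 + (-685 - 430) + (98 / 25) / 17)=-5253750 * sqrt(10) / 41525748943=-0.00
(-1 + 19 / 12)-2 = -17 / 12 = -1.42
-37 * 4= -148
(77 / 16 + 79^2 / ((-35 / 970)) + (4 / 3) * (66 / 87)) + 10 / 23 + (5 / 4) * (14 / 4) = -38761116907 / 224112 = -172954.22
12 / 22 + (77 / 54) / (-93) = 0.53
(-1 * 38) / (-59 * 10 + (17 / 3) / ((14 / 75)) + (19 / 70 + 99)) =1330 / 16113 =0.08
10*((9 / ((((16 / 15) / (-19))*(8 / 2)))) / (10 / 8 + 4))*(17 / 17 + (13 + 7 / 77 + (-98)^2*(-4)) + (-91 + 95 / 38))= 3620022975 / 1232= 2938330.34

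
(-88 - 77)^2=27225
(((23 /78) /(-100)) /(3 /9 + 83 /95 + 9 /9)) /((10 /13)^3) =-73853 /25160000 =-0.00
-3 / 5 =-0.60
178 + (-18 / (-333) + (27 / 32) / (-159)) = 11172915 / 62752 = 178.05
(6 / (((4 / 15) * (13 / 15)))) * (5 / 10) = 675 / 52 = 12.98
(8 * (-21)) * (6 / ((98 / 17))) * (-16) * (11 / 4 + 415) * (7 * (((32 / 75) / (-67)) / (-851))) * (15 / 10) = 130899456 / 1425425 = 91.83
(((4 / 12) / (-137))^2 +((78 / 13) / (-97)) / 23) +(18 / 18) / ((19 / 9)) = 3372550154 / 7160392269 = 0.47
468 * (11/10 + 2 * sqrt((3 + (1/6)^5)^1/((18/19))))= 2574/5 + 13 * sqrt(1329753)/9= 2180.46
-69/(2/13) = -897/2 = -448.50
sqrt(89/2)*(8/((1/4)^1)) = 213.47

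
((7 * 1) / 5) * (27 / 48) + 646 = 51743 / 80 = 646.79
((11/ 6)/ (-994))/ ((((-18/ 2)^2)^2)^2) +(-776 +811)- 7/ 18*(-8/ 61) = 548918642592517/ 15660569286684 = 35.05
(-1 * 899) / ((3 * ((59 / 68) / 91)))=-5563012 / 177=-31429.45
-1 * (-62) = 62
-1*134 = -134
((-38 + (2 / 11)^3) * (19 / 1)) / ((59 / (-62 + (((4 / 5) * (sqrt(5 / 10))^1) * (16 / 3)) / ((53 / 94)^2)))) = 59571460 / 78529- 54335320832 * sqrt(2) / 661763883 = 642.48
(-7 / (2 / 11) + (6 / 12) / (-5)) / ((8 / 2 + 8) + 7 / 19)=-3.12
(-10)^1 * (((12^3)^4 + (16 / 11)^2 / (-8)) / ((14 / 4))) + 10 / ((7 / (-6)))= -21576963084786140 / 847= -25474572709310.67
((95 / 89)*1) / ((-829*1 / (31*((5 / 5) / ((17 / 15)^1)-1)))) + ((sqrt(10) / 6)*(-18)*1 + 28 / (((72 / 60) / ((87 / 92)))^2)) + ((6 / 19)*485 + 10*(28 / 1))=441.06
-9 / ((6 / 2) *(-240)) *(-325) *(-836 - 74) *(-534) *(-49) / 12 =128976575 / 16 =8061035.94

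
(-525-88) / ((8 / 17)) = -10421 / 8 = -1302.62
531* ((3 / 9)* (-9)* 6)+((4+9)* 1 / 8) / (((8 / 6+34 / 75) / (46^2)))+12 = -2042553 / 268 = -7621.47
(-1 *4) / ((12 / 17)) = -17 / 3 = -5.67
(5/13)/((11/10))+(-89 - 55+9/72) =-164193/1144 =-143.53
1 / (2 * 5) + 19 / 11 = 201 / 110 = 1.83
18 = 18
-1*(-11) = 11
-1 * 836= -836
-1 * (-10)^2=-100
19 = 19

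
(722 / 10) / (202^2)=361 / 204020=0.00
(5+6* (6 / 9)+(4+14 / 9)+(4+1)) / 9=176 / 81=2.17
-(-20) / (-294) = -10 / 147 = -0.07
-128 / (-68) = 32 / 17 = 1.88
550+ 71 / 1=621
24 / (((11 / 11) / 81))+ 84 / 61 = 118668 / 61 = 1945.38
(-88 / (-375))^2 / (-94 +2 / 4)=-1408 / 2390625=-0.00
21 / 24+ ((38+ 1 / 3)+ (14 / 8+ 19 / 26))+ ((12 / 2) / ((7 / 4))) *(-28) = -16945 / 312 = -54.31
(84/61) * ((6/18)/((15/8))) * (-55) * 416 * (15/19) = -5125120/1159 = -4422.02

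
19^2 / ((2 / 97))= 35017 / 2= 17508.50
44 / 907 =0.05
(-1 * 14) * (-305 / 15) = 854 / 3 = 284.67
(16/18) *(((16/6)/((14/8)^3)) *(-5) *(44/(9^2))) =-901120/750141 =-1.20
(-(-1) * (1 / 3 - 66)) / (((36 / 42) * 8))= -1379 / 144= -9.58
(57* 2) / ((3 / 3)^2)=114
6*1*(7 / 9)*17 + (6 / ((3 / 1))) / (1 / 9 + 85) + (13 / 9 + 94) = 602540 / 3447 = 174.80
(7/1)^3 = 343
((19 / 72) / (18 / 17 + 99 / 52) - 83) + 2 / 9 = -3898111 / 47142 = -82.69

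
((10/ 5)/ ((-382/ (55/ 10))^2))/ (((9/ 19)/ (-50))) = -57475/ 1313316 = -0.04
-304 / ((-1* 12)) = 76 / 3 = 25.33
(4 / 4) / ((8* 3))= 0.04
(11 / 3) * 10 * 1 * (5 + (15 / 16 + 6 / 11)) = 237.71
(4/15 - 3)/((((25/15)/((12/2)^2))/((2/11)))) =-2952/275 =-10.73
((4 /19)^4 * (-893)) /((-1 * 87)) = 12032 /596733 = 0.02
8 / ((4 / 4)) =8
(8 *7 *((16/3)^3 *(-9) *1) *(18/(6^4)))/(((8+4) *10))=-3584/405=-8.85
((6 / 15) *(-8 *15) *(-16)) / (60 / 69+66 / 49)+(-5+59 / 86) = 36754669 / 107414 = 342.18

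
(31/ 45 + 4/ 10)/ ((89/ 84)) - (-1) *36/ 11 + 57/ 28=2605301/ 411180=6.34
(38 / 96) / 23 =0.02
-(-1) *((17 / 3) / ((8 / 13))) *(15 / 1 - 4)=101.29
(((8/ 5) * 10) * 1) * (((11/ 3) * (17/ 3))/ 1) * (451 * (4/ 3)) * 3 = 599729.78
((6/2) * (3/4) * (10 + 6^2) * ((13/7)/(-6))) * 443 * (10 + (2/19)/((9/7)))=-143080.12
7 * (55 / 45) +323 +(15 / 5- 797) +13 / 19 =-78961 / 171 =-461.76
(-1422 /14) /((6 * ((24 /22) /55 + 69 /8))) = -191180 /97629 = -1.96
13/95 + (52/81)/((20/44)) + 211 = 1635566/7695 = 212.55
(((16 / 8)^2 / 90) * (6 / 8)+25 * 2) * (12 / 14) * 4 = 6004 / 35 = 171.54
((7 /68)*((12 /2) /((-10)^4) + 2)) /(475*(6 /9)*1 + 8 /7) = 1470441 /2269160000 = 0.00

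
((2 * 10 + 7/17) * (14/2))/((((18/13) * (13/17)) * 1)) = 2429/18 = 134.94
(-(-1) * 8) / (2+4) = 4 / 3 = 1.33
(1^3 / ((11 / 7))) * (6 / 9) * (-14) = -196 / 33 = -5.94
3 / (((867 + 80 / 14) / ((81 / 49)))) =243 / 42763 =0.01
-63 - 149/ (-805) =-50566/ 805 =-62.81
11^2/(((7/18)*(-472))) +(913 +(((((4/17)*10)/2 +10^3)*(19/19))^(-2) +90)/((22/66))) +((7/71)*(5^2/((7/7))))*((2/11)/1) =110516584313042151/93437282061200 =1182.79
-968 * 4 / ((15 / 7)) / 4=-6776 / 15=-451.73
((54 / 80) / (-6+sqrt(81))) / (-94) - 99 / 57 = -124251 / 71440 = -1.74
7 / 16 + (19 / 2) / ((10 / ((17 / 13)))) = 1.68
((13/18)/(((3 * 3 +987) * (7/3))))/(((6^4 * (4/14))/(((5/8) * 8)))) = 65/15489792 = 0.00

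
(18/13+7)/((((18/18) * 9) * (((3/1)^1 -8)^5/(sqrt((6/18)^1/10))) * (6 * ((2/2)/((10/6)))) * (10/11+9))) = -11 * sqrt(30)/39487500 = -0.00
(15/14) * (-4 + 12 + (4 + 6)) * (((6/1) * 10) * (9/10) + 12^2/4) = 12150/7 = 1735.71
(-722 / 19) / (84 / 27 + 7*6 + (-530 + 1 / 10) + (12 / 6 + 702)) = -3420 / 19729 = -0.17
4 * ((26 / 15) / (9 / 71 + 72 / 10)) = 7384 / 7803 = 0.95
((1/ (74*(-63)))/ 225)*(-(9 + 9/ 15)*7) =8/ 124875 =0.00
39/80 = 0.49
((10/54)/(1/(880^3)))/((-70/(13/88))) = -50336000/189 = -266328.04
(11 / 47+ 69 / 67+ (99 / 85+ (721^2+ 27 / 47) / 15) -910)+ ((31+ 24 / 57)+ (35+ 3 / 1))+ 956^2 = 14459792048956 / 15256905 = 947753.95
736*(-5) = -3680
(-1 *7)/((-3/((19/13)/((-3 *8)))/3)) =-133/312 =-0.43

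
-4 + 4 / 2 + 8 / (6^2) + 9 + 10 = 155 / 9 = 17.22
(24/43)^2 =576/1849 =0.31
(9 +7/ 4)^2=115.56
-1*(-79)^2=-6241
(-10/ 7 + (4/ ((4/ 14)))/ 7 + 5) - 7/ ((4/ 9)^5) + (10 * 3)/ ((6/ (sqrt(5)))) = -2853465/ 7168 + 5 * sqrt(5) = -386.90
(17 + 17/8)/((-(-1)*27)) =17/24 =0.71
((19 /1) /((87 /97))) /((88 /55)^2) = 46075 /5568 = 8.27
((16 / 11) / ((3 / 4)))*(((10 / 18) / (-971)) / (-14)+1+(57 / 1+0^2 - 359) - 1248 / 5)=-10778192416 / 10093545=-1067.83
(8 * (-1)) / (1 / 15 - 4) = 120 / 59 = 2.03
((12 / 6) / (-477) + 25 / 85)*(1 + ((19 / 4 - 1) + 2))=7053 / 3604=1.96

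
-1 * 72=-72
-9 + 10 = 1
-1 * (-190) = 190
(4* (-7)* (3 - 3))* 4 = 0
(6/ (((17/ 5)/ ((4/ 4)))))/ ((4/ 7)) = 105/ 34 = 3.09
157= 157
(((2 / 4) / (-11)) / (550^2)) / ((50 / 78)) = -0.00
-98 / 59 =-1.66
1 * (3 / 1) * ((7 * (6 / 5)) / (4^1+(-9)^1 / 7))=882 / 95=9.28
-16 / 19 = -0.84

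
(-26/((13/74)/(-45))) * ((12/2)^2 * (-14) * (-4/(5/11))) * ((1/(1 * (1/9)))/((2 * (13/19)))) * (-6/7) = -2164745088/13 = -166518852.92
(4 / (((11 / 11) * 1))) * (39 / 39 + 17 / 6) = 46 / 3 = 15.33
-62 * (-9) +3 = 561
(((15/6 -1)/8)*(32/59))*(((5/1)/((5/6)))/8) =0.08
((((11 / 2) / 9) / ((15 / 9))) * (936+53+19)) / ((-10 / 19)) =-702.24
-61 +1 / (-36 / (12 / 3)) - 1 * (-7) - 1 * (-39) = -136 / 9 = -15.11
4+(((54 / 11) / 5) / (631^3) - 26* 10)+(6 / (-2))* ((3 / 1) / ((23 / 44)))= -86833427440178 / 317818082615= -273.22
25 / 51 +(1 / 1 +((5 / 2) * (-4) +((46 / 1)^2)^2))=228349822 / 51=4477447.49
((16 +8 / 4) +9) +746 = 773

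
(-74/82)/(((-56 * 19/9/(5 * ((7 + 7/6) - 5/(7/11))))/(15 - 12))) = 21645/610736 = 0.04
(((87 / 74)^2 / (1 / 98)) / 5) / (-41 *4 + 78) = -370881 / 1177340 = -0.32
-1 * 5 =-5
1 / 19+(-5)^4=11876 / 19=625.05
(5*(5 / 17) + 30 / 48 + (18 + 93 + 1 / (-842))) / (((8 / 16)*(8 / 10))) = 32376665 / 114512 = 282.74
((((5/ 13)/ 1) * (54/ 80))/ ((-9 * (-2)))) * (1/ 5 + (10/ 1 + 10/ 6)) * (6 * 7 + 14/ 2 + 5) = 2403/ 260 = 9.24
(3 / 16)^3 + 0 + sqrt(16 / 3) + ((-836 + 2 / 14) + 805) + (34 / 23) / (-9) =-28.71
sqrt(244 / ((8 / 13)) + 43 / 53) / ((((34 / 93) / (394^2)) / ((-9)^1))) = -32483133* sqrt(4464190) / 901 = -76173595.34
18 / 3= 6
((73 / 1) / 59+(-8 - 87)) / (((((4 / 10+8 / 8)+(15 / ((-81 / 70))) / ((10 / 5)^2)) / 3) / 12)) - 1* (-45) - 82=1796.75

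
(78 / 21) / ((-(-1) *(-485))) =-26 / 3395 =-0.01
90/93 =30/31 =0.97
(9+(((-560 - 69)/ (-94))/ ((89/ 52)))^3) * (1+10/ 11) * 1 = 105685849463187/ 805111961357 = 131.27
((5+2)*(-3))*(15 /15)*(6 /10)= -63 /5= -12.60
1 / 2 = 0.50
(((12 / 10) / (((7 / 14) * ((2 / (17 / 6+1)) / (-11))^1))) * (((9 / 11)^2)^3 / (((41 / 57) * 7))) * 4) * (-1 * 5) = 60.29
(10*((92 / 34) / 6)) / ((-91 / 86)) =-19780 / 4641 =-4.26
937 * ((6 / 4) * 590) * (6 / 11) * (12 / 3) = 19901880 / 11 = 1809261.82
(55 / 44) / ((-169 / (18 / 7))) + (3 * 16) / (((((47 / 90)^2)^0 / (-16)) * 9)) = -605831 / 7098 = -85.35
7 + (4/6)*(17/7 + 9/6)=202/21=9.62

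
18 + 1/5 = 91/5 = 18.20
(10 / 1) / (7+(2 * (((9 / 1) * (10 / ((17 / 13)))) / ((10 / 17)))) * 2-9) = 5 / 233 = 0.02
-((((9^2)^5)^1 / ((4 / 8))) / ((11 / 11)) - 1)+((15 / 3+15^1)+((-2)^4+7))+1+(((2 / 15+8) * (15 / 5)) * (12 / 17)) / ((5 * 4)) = -2963766721359 / 425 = -6973568756.14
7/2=3.50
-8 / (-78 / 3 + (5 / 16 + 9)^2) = -2048 / 15545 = -0.13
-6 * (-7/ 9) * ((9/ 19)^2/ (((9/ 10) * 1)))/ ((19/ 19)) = 420/ 361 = 1.16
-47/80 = -0.59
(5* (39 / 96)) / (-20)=-13 / 128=-0.10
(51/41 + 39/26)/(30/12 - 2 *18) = -225/2747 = -0.08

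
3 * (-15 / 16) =-45 / 16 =-2.81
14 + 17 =31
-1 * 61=-61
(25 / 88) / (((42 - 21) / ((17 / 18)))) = 425 / 33264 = 0.01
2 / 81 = 0.02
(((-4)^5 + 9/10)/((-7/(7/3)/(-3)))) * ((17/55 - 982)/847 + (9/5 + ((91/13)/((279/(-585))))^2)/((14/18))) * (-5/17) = 127391106950263/1522118290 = 83693.30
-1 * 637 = -637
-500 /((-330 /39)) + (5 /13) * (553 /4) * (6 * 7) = 655615 /286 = 2292.36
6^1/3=2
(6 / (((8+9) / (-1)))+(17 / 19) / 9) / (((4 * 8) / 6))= -737 / 15504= -0.05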